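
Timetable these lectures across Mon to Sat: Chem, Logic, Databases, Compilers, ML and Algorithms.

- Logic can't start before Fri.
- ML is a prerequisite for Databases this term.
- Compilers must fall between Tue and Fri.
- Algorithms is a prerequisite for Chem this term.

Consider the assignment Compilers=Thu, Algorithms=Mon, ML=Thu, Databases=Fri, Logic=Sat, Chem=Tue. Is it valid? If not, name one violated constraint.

Logic can't start before Fri — holds.
Algorithms is a prerequisite for Chem this term — holds.
ML is a prerequisite for Databases this term — holds.
Compilers must fall between Tue and Fri — holds.

Valid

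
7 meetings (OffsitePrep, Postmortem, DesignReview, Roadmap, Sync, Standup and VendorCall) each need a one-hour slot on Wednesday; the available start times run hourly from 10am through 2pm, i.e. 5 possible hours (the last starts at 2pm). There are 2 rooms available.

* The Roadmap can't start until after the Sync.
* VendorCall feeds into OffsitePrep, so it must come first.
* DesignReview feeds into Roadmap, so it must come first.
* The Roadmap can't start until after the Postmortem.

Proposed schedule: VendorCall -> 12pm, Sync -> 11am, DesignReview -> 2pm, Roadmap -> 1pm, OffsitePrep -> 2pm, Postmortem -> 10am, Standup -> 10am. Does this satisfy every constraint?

No. DesignReview feeds into Roadmap, so it must come first is not satisfied.

The Roadmap can't start until after the Sync — holds.
VendorCall feeds into OffsitePrep, so it must come first — holds.
The Roadmap can't start until after the Postmortem — holds.
DesignReview feeds into Roadmap, so it must come first — violated.
There are 2 rooms available — holds.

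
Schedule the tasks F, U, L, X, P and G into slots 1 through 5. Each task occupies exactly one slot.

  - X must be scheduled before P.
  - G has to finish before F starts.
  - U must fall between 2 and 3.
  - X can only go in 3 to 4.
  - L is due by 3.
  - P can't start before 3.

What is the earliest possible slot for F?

2

Precedence pushes F to at least 2.
F at 2 is achievable: L=1, X=3, U=2, G=1, P=4, F=2.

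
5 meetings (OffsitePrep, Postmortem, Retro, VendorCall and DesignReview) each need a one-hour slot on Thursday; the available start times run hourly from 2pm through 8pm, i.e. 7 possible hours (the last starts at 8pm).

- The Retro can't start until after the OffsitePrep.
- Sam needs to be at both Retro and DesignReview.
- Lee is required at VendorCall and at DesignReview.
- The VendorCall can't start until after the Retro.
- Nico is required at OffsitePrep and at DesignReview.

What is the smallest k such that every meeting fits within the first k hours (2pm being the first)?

4

The precedence chain requires at least 3 distinct hours.
Could 3 hours be enough, i.e. nothing placed later than 4pm? No: VendorCall must come after Retro (at 2pm or later) → {3pm, 4pm}; Retro must come before VendorCall (at 4pm or earlier) → {2pm, 3pm}; Retro must come after OffsitePrep (at 2pm or later) → {3pm}; OffsitePrep must come before Retro (at 3pm or earlier) → {2pm}; DesignReview can't share with OffsitePrep (2pm) → {3pm, 4pm}; DesignReview can't share with Retro (3pm) → {4pm}; VendorCall can't share with DesignReview (4pm) → {3pm}; VendorCall must come after Retro (at 3pm or later) → nothing is left.
So 3 hours is not enough.
4 works (last occupied hour: 5pm): for example VendorCall=4pm; OffsitePrep=2pm; DesignReview=5pm; Retro=3pm; Postmortem=2pm.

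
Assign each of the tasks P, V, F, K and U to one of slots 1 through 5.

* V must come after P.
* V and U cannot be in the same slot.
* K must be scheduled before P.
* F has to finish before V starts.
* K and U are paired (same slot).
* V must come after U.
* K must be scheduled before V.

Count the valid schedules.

Splitting on P: it can be 2 (9), 3 (14), 4 (12). Listing each branch's schedules as (V, F, K, U):
P=2: (3,1,1,1) (3,2,1,1) (4,1,1,1) (4,2,1,1) (4,3,1,1) (5,1,1,1) (5,2,1,1) (5,3,1,1) (5,4,1,1) — 9.
P=3: (4,1,1,1) (4,1,2,2) (4,2,1,1) (4,2,2,2) (4,3,1,1) (4,3,2,2) (5,1,1,1) (5,1,2,2) (5,2,1,1) (5,2,2,2) (5,3,1,1) (5,3,2,2) (5,4,1,1) (5,4,2,2) — 14.
P=4: (5,1,1,1) (5,1,2,2) (5,1,3,3) (5,2,1,1) (5,2,2,2) (5,2,3,3) (5,3,1,1) (5,3,2,2) (5,3,3,3) (5,4,1,1) (5,4,2,2) (5,4,3,3) — 12.
Summing: 9 + 14 + 12 = 35.

35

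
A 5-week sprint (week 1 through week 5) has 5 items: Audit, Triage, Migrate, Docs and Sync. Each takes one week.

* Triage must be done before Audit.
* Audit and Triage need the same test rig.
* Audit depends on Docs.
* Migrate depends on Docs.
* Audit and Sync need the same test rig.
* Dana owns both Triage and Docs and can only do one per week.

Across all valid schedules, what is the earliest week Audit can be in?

week 3

Precedence pushes Audit to at least week 2.
Audit at week 3 is achievable: Migrate -> week 2; Sync -> week 1; Triage -> week 2; Audit -> week 3; Docs -> week 1.
Nothing earlier works — the conflict constraints rule out every week before week 3.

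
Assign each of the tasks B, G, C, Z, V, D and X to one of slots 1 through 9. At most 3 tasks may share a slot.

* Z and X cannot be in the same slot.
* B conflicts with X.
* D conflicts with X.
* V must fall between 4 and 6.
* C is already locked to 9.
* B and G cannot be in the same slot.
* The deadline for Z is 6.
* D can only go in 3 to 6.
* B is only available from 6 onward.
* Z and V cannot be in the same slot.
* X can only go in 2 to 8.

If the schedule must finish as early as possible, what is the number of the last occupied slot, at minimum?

slot 9

With at most 3 per slot and 7 tasks, at least 3 slots are needed.
C can't be placed before 9, so the schedule must run through at least slot 9.
9 works (last occupied slot: 9): for example C in 9; D in 3; Z in 1; G in 1; B in 6; V in 4; X in 2.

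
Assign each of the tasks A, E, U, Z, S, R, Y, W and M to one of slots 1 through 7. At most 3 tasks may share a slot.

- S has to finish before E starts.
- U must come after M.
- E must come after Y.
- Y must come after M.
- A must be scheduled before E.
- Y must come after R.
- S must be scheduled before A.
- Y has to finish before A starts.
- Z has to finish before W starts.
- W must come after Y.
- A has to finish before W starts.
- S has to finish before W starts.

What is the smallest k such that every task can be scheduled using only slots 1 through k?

The precedence chain requires at least 4 distinct slots.
With at most 3 per slot and 9 tasks, at least 3 slots are needed.
4 works (last occupied slot: 4): for example W in 4; E in 4; Z in 2; M in 1; S in 1; U in 2; Y in 2; R in 1; A in 3.

4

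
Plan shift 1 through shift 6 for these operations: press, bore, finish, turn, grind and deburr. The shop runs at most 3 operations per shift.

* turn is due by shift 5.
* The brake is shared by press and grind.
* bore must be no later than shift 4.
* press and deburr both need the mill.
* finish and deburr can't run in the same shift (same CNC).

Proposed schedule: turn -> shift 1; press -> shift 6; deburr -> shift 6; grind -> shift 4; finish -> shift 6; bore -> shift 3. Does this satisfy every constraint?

No — it violates: finish and deburr can't run in the same shift (same CNC)

finish and deburr can't run in the same shift (same CNC) — violated.
turn is due by shift 5 — holds.
press and deburr both need the mill — violated.
The brake is shared by press and grind — holds.
bore must be no later than shift 4 — holds.
The shop runs at most 3 operations per shift — holds.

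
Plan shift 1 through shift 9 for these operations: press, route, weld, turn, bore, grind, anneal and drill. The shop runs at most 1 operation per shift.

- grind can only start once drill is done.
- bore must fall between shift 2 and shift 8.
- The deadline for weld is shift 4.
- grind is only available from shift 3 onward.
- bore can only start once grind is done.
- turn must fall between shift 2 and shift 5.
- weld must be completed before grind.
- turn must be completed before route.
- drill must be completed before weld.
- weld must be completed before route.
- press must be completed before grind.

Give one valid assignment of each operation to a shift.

route in shift 7; turn in shift 3; weld in shift 2; press in shift 4; drill in shift 1; bore in shift 6; anneal in shift 8; grind in shift 5

Checking: grind(shift 5) before bore(shift 6); drill(shift 1) before weld(shift 2); press(shift 4) before grind(shift 5); weld(shift 2) before grind(shift 5); weld(shift 2) before route(shift 7); drill(shift 1) before grind(shift 5); turn(shift 3) before route(shift 7); turn=shift 3 in [shift 2,shift 5]; weld=shift 2 in [shift 1,shift 4]; grind=shift 5 in [shift 3,shift 9]; bore=shift 6 in [shift 2,shift 8]; max 1 per shift (cap 1).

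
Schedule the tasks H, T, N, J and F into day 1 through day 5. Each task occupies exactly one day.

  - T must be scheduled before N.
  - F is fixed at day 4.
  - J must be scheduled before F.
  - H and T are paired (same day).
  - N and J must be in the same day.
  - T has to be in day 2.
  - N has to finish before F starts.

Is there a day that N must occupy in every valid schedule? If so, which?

T is fixed at day 2 and must come before N, so N is at least day 3.
F is fixed at day 4 and must come after N, so N is at most day 3.
So N must be day 3.

day 3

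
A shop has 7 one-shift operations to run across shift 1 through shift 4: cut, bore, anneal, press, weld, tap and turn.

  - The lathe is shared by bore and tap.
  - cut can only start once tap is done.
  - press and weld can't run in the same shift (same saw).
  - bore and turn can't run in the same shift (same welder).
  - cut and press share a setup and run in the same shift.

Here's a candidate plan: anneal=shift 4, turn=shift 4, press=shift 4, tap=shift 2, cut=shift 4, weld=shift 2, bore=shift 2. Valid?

The lathe is shared by bore and tap — violated.
cut can only start once tap is done — holds.
cut and press share a setup and run in the same shift — holds.
press and weld can't run in the same shift (same saw) — holds.
bore and turn can't run in the same shift (same welder) — holds.

No — it violates: The lathe is shared by bore and tap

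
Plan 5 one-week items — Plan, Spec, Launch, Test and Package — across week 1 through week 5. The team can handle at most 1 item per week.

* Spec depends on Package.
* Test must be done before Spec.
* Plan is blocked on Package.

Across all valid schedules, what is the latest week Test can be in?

Downstream work caps Test at week 4.
Test at week 4 is achievable: Launch -> week 3, Package -> week 1, Spec -> week 5, Plan -> week 2, Test -> week 4.

week 4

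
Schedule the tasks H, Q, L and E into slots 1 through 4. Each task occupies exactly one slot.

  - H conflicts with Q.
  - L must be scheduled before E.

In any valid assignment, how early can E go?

Precedence pushes E to at least 2.
E at 2 is achievable: L=1; E=2; Q=2; H=1.

2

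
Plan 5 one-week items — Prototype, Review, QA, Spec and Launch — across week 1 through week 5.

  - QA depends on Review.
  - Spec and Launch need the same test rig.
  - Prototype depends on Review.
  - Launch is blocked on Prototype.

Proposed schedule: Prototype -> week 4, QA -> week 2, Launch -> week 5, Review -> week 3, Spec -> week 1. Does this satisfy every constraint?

QA depends on Review — violated.
Spec and Launch need the same test rig — holds.
Launch is blocked on Prototype — holds.
Prototype depends on Review — holds.

No — it violates: QA depends on Review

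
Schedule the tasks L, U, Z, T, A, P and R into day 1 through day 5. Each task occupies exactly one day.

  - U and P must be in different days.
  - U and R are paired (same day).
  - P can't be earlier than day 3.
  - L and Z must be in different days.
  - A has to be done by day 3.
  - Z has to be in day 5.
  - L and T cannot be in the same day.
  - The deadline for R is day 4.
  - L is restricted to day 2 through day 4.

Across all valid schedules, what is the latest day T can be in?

day 5

T at day 5 is achievable: T in day 5; L in day 2; R in day 1; U in day 1; P in day 3; Z in day 5; A in day 1.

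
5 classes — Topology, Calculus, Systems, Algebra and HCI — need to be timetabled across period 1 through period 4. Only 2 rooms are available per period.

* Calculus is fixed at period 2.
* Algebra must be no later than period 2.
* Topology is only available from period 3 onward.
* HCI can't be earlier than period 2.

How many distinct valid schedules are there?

30

Splitting on Topology: it can be period 3 (15), period 4 (15). Listing each branch's schedules as (Calculus, Systems, Algebra, HCI) by period number:
Topology=period 3: (2,1,1,2) (2,1,1,3) (2,1,1,4) (2,1,2,3) (2,1,2,4) (2,2,1,3) (2,2,1,4) (2,3,1,2) (2,3,1,4) (2,3,2,4) (2,4,1,2) (2,4,1,3) (2,4,1,4) (2,4,2,3) (2,4,2,4) — 15.
Topology=period 4: (2,1,1,2) (2,1,1,3) (2,1,1,4) (2,1,2,3) (2,1,2,4) (2,2,1,3) (2,2,1,4) (2,3,1,2) (2,3,1,3) (2,3,1,4) (2,3,2,3) (2,3,2,4) (2,4,1,2) (2,4,1,3) (2,4,2,3) — 15.
Summing: 15 + 15 = 30.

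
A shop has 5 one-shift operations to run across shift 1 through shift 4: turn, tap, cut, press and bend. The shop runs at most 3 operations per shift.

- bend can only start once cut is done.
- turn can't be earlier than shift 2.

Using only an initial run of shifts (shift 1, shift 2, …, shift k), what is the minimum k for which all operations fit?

2

The precedence chain requires at least 2 distinct shifts.
With at most 3 per shift and 5 operations, at least 2 shifts are needed.
2 works (last occupied shift: shift 2): for example tap=shift 1; turn=shift 2; bend=shift 2; press=shift 1; cut=shift 1.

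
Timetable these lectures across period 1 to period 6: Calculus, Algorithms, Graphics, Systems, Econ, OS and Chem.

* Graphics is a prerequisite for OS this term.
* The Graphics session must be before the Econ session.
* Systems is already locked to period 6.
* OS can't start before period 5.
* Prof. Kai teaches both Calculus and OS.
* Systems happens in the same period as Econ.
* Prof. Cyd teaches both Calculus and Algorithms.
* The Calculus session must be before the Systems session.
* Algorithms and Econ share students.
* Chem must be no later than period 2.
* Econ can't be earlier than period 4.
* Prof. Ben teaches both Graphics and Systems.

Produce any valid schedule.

OS -> period 5; Econ -> period 6; Graphics -> period 1; Chem -> period 1; Algorithms -> period 2; Calculus -> period 1; Systems -> period 6

Checking: Graphics(period 1) before Econ(period 6); Graphics(period 1) before OS(period 5); Calculus(period 1) before Systems(period 6); Calculus(period 1) != OS(period 5); Algorithms(period 2) != Econ(period 6); Graphics(period 1) != Systems(period 6); Calculus(period 1) != Algorithms(period 2); Systems = Econ = period 6; OS=period 5 in [period 5,period 6]; Chem=period 1 in [period 1,period 2]; Econ=period 6 in [period 4,period 6]; Systems=period 6 in [period 6,period 6].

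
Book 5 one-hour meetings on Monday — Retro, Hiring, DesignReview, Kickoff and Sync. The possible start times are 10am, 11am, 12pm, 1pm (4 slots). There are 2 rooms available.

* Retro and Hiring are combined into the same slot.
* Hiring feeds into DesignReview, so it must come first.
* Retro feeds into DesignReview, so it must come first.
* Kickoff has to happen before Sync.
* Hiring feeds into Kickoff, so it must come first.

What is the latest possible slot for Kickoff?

Precedence pushes Kickoff to at least 11am; downstream work caps Kickoff at 12pm.
Kickoff at 12pm is achievable: Sync -> 1pm; Hiring -> 10am; Kickoff -> 12pm; DesignReview -> 11am; Retro -> 10am.

12pm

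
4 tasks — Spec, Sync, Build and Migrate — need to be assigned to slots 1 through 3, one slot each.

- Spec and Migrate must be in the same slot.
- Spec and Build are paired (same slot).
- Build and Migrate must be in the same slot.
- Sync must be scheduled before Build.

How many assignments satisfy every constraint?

Enumerating: Build -> 2, Sync -> 1, Spec -> 2, Migrate -> 2 | Migrate in 3, Build in 3, Sync in 1, Spec in 3 | Migrate -> 3; Spec -> 3; Build -> 3; Sync -> 2.

3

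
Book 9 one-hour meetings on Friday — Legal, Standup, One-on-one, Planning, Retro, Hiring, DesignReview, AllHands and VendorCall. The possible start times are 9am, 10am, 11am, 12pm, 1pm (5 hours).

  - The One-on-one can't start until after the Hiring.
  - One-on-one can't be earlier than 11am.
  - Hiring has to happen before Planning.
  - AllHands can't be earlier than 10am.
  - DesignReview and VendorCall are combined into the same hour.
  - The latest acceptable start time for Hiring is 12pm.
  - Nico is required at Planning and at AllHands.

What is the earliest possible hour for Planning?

10am

Precedence pushes Planning to at least 10am.
Planning at 10am is achievable: Retro=9am; Standup=9am; AllHands=11am; Legal=9am; Hiring=9am; One-on-one=11am; DesignReview=9am; Planning=10am; VendorCall=9am.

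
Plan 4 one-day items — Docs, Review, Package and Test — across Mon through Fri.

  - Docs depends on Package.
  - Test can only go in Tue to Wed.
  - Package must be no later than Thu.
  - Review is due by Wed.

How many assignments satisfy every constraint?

60

Splitting on Docs: it can be Tue (6), Wed (12), Thu (18), Fri (24). Listing each branch's schedules as (Review, Package, Test):
Docs=Tue: (Mon,Mon,Tue) (Mon,Mon,Wed) (Tue,Mon,Tue) (Tue,Mon,Wed) (Wed,Mon,Tue) (Wed,Mon,Wed) — 6.
Docs=Wed: (Mon,Mon,Tue) (Mon,Mon,Wed) (Mon,Tue,Tue) (Mon,Tue,Wed) (Tue,Mon,Tue) (Tue,Mon,Wed) (Tue,Tue,Tue) (Tue,Tue,Wed) (Wed,Mon,Tue) (Wed,Mon,Wed) (Wed,Tue,Tue) (Wed,Tue,Wed) — 12.
Docs=Thu: (Mon,Mon,Tue) (Mon,Mon,Wed) (Mon,Tue,Tue) (Mon,Tue,Wed) (Mon,Wed,Tue) (Mon,Wed,Wed) (Tue,Mon,Tue) (Tue,Mon,Wed) (Tue,Tue,Tue) (Tue,Tue,Wed) (Tue,Wed,Tue) (Tue,Wed,Wed) (Wed,Mon,Tue) (Wed,Mon,Wed) (Wed,Tue,Tue) (Wed,Tue,Wed) (Wed,Wed,Tue) (Wed,Wed,Wed) — 18.
Docs=Fri: (Mon,Mon,Tue) (Mon,Mon,Wed) (Mon,Tue,Tue) (Mon,Tue,Wed) (Mon,Wed,Tue) (Mon,Wed,Wed) (Mon,Thu,Tue) (Mon,Thu,Wed) (Tue,Mon,Tue) (Tue,Mon,Wed) (Tue,Tue,Tue) (Tue,Tue,Wed) (Tue,Wed,Tue) (Tue,Wed,Wed) (Tue,Thu,Tue) (Tue,Thu,Wed) (Wed,Mon,Tue) (Wed,Mon,Wed) (Wed,Tue,Tue) (Wed,Tue,Wed) (Wed,Wed,Tue) (Wed,Wed,Wed) (Wed,Thu,Tue) (Wed,Thu,Wed) — 24.
Summing: 6 + 12 + 18 + 24 = 60.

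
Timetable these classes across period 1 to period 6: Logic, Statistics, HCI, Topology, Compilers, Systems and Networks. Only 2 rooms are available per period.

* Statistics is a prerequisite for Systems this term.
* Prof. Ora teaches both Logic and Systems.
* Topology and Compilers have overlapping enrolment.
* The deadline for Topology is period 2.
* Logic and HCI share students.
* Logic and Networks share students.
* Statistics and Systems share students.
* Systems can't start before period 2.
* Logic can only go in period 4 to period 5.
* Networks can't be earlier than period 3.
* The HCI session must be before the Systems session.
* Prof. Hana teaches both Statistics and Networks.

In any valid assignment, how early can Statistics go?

period 1

Downstream work caps Statistics at period 5.
Statistics at period 1 is achievable: Systems in period 3, Statistics in period 1, Networks in period 3, Compilers in period 2, Logic in period 4, Topology in period 1, HCI in period 2.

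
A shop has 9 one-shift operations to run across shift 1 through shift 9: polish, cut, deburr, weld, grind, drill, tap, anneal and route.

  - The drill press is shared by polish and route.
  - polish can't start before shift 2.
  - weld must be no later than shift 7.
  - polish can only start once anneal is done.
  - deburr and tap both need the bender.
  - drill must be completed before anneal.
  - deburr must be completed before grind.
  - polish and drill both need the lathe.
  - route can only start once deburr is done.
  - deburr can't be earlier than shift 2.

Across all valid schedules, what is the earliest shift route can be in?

shift 3

Precedence pushes route to at least shift 3.
route at shift 3 is achievable: anneal=shift 2; drill=shift 1; polish=shift 4; weld=shift 1; deburr=shift 2; grind=shift 3; tap=shift 1; cut=shift 1; route=shift 3.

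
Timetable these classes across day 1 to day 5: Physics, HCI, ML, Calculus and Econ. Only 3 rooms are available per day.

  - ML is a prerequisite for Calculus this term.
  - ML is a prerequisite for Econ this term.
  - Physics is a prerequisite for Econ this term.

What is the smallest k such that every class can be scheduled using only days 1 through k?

2 days

The precedence chain requires at least 2 distinct days.
With at most 3 per day and 5 classes, at least 2 days are needed.
2 works (last occupied day: day 2): for example Physics in day 1; Calculus in day 2; Econ in day 2; ML in day 1; HCI in day 1.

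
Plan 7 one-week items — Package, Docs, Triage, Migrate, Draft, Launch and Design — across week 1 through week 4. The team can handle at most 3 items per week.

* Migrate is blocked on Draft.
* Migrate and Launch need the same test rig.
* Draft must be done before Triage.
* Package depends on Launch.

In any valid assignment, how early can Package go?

week 2

Precedence pushes Package to at least week 2.
Package at week 2 is achievable: Launch -> week 1, Package -> week 2, Docs -> week 1, Triage -> week 2, Migrate -> week 2, Design -> week 3, Draft -> week 1.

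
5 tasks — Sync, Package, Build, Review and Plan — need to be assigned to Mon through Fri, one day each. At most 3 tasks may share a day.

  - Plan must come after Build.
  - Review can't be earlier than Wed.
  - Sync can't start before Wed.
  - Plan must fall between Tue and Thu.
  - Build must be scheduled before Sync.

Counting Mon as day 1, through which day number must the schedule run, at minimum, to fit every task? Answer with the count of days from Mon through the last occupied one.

The precedence chain requires at least 2 distinct days.
With at most 3 per day and 5 tasks, at least 2 days are needed.
Sync can't be placed before Wed — that is day 3 counting from Mon — so the schedule must run through at least 3 days.
3 works (last occupied day: Wed): for example Plan=Tue; Build=Mon; Review=Wed; Sync=Wed; Package=Mon.

3 days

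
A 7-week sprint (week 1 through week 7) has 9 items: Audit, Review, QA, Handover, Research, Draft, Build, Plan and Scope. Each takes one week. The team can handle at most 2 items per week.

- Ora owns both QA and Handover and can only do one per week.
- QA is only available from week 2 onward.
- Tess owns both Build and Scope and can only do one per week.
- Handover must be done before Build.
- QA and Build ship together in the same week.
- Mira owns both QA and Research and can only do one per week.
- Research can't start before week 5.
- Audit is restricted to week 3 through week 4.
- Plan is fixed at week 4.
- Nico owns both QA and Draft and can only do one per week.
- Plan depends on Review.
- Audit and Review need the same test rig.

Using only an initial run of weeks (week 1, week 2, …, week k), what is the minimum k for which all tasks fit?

The precedence chain requires at least 2 distinct weeks.
With at most 2 per week and 9 tasks, at least 5 weeks are needed.
Research can't be placed before week 5, so the schedule must run through at least week 5.
5 works (last occupied week: week 5): for example Research=week 5; Plan=week 4; Build=week 2; Review=week 1; QA=week 2; Draft=week 3; Handover=week 1; Audit=week 3; Scope=week 4.

5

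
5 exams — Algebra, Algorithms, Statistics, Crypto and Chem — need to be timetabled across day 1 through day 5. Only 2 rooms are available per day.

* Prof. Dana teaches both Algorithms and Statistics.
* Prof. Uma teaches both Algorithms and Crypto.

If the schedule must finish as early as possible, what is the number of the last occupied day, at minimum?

day 3

With at most 2 per day and 5 exams, at least 3 days are needed.
3 works (last occupied day: day 3): for example Algorithms=day 1, Algebra=day 1, Crypto=day 2, Statistics=day 2, Chem=day 3.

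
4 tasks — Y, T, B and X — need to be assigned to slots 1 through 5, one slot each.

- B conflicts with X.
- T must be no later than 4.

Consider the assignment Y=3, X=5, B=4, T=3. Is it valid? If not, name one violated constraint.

T must be no later than 4 — holds.
B conflicts with X — holds.

Valid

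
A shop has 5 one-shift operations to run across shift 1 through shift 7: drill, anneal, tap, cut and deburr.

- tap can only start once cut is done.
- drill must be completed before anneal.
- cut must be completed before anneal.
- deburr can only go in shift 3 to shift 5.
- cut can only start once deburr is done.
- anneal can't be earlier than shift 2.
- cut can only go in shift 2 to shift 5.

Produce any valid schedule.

cut -> shift 4; anneal -> shift 5; deburr -> shift 3; drill -> shift 1; tap -> shift 5

Checking: deburr(shift 3) before cut(shift 4); drill(shift 1) before anneal(shift 5); cut(shift 4) before anneal(shift 5); cut(shift 4) before tap(shift 5); deburr=shift 3 in [shift 3,shift 5]; cut=shift 4 in [shift 2,shift 5]; anneal=shift 5 in [shift 2,shift 7].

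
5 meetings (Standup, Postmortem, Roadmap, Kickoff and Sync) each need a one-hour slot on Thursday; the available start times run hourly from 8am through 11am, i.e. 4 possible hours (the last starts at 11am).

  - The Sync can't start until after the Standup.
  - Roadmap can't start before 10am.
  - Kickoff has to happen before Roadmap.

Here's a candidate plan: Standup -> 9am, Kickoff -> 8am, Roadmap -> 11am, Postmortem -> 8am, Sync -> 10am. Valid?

Yes, all constraints hold

Roadmap can't start before 10am — holds.
Kickoff has to happen before Roadmap — holds.
The Sync can't start until after the Standup — holds.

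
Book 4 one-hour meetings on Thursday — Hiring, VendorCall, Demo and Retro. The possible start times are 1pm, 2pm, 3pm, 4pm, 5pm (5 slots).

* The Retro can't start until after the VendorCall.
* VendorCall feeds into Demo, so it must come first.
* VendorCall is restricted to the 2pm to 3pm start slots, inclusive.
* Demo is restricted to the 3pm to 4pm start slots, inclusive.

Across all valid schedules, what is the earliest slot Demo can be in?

3pm

Demo is available from 3pm; Demo's own window allows nothing later than 4pm.
Demo at 3pm is achievable: VendorCall=2pm; Hiring=1pm; Retro=3pm; Demo=3pm.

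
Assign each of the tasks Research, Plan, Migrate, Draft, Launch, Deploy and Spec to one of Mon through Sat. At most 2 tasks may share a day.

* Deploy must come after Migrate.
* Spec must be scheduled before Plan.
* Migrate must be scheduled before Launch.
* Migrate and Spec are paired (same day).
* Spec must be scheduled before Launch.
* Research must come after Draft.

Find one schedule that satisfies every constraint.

Spec -> Mon, Migrate -> Mon, Deploy -> Thu, Launch -> Tue, Research -> Wed, Plan -> Wed, Draft -> Tue

Checking: Spec(Mon) before Launch(Tue); Migrate(Mon) before Launch(Tue); Draft(Tue) before Research(Wed); Spec(Mon) before Plan(Wed); Migrate(Mon) before Deploy(Thu); Migrate = Spec = Mon; max 2 per day (cap 2).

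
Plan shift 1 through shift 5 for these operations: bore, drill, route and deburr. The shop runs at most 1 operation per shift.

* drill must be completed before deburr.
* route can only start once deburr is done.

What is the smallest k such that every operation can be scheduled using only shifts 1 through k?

The precedence chain requires at least 3 distinct shifts.
With at most 1 per shift and 4 operations, at least 4 shifts are needed.
4 works (last occupied shift: shift 4): for example bore=shift 4, drill=shift 1, route=shift 3, deburr=shift 2.

4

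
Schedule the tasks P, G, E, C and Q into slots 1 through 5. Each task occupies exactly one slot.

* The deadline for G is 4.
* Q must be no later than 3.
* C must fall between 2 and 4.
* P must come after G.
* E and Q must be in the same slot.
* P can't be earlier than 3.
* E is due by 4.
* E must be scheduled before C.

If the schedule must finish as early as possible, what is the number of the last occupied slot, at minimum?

3

The precedence chain requires at least 2 distinct slots.
P can't be placed before 3, so the schedule must run through at least slot 3.
3 works (last occupied slot: 3): for example P=3, G=1, E=1, C=2, Q=1.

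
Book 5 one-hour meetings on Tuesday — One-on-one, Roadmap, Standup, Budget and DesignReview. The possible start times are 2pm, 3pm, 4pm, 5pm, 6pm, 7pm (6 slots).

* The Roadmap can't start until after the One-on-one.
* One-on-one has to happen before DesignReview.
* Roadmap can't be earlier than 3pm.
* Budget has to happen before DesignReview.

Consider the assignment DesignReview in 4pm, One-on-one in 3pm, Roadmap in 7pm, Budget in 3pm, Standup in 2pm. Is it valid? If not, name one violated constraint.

Yes

The Roadmap can't start until after the One-on-one — holds.
Budget has to happen before DesignReview — holds.
One-on-one has to happen before DesignReview — holds.
Roadmap can't be earlier than 3pm — holds.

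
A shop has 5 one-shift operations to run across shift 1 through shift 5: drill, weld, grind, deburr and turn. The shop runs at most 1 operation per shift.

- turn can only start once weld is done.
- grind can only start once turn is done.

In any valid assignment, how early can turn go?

shift 2

Precedence pushes turn to at least shift 2; downstream work caps turn at shift 4.
turn at shift 2 is achievable: drill in shift 4; grind in shift 3; deburr in shift 5; weld in shift 1; turn in shift 2.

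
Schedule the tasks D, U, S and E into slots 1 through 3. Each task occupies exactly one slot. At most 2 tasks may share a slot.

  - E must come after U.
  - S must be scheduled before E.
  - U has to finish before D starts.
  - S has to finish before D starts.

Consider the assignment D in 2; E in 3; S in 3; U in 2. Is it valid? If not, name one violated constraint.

Invalid. S has to finish before D starts.

U has to finish before D starts — violated.
S has to finish before D starts — violated.
At most 2 tasks may share a slot — holds.
S must be scheduled before E — violated.
E must come after U — holds.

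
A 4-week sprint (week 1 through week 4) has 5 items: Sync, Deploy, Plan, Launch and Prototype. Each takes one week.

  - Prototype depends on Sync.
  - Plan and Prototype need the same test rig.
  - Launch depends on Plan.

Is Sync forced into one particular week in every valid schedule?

No

Sync can be week 1 (e.g. Launch=week 2, Sync=week 1, Prototype=week 2, Deploy=week 1, Plan=week 1) or week 2 (e.g. Prototype=week 3, Deploy=week 1, Launch=week 2, Sync=week 2, Plan=week 1).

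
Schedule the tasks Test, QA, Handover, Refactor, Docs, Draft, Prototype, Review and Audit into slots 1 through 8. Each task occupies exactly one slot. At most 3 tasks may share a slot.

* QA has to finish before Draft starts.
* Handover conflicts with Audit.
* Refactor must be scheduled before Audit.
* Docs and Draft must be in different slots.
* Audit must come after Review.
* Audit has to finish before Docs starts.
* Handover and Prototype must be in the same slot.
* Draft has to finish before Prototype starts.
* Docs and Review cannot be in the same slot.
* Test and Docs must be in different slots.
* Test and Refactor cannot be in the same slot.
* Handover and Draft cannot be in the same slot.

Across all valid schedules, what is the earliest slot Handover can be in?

Handover must be in the same slot as Prototype, which can't be before 3, so Handover is at least 3.
Handover at 3 is achievable: Prototype in 3, Draft in 2, Audit in 2, Refactor in 1, Review in 1, Docs in 3, Handover in 3, QA in 1, Test in 2.

3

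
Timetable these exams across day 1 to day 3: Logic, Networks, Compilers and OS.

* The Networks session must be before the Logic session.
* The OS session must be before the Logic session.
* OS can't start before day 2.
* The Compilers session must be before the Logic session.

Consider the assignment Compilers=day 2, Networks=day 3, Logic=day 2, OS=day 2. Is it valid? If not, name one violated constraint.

No — it violates: The Networks session must be before the Logic session

OS can't start before day 2 — holds.
The Compilers session must be before the Logic session — violated.
The OS session must be before the Logic session — violated.
The Networks session must be before the Logic session — violated.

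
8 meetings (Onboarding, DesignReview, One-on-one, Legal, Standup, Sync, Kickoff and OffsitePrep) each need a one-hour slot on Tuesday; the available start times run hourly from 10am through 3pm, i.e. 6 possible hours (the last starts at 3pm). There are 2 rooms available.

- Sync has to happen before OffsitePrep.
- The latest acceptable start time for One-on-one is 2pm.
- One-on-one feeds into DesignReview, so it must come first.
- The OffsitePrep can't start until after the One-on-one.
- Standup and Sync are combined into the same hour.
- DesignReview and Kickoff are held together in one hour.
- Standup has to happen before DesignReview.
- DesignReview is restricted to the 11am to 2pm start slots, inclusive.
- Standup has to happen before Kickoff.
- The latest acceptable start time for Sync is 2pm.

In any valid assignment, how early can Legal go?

10am

Legal at 10am is achievable: DesignReview in 12pm; Standup in 11am; Kickoff in 12pm; Legal in 10am; Onboarding in 1pm; One-on-one in 10am; Sync in 11am; OffsitePrep in 1pm.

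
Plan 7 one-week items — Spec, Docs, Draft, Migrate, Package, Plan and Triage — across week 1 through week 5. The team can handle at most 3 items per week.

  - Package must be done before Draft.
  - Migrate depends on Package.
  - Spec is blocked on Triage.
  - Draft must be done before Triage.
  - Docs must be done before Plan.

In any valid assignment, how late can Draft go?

week 3

Precedence pushes Draft to at least week 2; downstream work caps Draft at week 3.
Draft at week 3 is achievable: Migrate -> week 2; Triage -> week 4; Package -> week 1; Plan -> week 2; Spec -> week 5; Docs -> week 1; Draft -> week 3.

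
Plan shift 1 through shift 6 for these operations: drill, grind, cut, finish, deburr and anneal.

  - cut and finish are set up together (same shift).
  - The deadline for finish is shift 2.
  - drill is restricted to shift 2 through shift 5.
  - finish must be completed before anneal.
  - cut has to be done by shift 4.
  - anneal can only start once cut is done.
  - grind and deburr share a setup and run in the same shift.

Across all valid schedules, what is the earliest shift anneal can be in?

shift 2

Precedence pushes anneal to at least shift 2.
anneal at shift 2 is achievable: grind=shift 1, deburr=shift 1, drill=shift 2, finish=shift 1, anneal=shift 2, cut=shift 1.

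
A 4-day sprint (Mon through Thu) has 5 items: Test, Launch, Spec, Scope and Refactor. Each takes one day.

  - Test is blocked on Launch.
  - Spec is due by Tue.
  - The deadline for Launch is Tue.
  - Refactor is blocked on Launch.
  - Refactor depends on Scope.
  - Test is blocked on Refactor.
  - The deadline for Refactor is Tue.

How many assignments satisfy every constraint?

4

Enumerating: Spec=Mon; Test=Wed; Scope=Mon; Launch=Mon; Refactor=Tue | Spec in Mon, Launch in Mon, Scope in Mon, Test in Thu, Refactor in Tue | Test -> Wed, Launch -> Mon, Spec -> Tue, Scope -> Mon, Refactor -> Tue | Scope=Mon, Refactor=Tue, Spec=Tue, Launch=Mon, Test=Thu.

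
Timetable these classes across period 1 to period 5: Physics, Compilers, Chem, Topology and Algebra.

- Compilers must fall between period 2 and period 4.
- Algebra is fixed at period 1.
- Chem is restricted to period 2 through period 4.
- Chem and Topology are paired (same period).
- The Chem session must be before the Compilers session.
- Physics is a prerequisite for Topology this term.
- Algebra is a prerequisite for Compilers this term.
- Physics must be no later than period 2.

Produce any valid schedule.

Algebra in period 1; Chem in period 2; Compilers in period 3; Physics in period 1; Topology in period 2

Checking: Physics(period 1) before Topology(period 2); Chem(period 2) before Compilers(period 3); Algebra(period 1) before Compilers(period 3); Chem = Topology = period 2; Algebra=period 1 in [period 1,period 1]; Chem=period 2 in [period 2,period 4]; Compilers=period 3 in [period 2,period 4]; Physics=period 1 in [period 1,period 2].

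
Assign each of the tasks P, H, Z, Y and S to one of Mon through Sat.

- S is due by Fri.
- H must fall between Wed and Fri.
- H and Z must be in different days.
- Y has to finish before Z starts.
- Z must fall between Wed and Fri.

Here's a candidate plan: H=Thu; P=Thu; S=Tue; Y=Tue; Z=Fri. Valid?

Yes, all constraints hold

H and Z must be in different days — holds.
S is due by Fri — holds.
Z must fall between Wed and Fri — holds.
Y has to finish before Z starts — holds.
H must fall between Wed and Fri — holds.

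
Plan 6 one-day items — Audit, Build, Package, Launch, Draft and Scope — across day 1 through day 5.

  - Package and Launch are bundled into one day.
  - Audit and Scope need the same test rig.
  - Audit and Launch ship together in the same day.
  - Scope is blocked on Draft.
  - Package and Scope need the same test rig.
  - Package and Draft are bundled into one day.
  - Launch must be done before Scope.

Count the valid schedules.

Splitting on Audit: it can be day 1 (20), day 2 (15), day 3 (10), day 4 (5). Listing each branch's schedules as (Build, Package, Launch, Draft, Scope) by day number:
Audit=day 1: (1,1,1,1,2) (1,1,1,1,3) (1,1,1,1,4) (1,1,1,1,5) (2,1,1,1,2) (2,1,1,1,3) (2,1,1,1,4) (2,1,1,1,5) (3,1,1,1,2) (3,1,1,1,3) (3,1,1,1,4) (3,1,1,1,5) (4,1,1,1,2) (4,1,1,1,3) (4,1,1,1,4) (4,1,1,1,5) (5,1,1,1,2) (5,1,1,1,3) (5,1,1,1,4) (5,1,1,1,5) — 20.
Audit=day 2: (1,2,2,2,3) (1,2,2,2,4) (1,2,2,2,5) (2,2,2,2,3) (2,2,2,2,4) (2,2,2,2,5) (3,2,2,2,3) (3,2,2,2,4) (3,2,2,2,5) (4,2,2,2,3) (4,2,2,2,4) (4,2,2,2,5) (5,2,2,2,3) (5,2,2,2,4) (5,2,2,2,5) — 15.
Audit=day 3: (1,3,3,3,4) (1,3,3,3,5) (2,3,3,3,4) (2,3,3,3,5) (3,3,3,3,4) (3,3,3,3,5) (4,3,3,3,4) (4,3,3,3,5) (5,3,3,3,4) (5,3,3,3,5) — 10.
Audit=day 4: (1,4,4,4,5) (2,4,4,4,5) (3,4,4,4,5) (4,4,4,4,5) (5,4,4,4,5) — 5.
Summing: 20 + 15 + 10 + 5 = 50.

50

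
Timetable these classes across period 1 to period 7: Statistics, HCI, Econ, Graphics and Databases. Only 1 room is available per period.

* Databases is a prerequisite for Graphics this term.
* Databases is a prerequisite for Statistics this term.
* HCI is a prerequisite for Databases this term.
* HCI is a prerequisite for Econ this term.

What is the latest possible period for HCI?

period 3

Downstream work caps HCI at period 5.
HCI at period 3 is achievable: HCI in period 3, Graphics in period 7, Statistics in period 5, Econ in period 6, Databases in period 4.
Nothing later works — the capacity limit rule out every period after period 3.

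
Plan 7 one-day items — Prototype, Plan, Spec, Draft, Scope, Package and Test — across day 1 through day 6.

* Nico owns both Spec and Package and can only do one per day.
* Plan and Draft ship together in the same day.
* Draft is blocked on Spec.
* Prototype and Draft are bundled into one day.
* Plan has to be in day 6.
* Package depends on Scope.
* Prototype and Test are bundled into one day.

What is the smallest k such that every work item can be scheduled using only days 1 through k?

The precedence chain requires at least 2 distinct days.
Plan can't be placed before day 6, so the schedule must run through at least day 6.
6 works (last occupied day: day 6): for example Prototype -> day 6, Spec -> day 1, Test -> day 6, Plan -> day 6, Draft -> day 6, Scope -> day 1, Package -> day 2.

6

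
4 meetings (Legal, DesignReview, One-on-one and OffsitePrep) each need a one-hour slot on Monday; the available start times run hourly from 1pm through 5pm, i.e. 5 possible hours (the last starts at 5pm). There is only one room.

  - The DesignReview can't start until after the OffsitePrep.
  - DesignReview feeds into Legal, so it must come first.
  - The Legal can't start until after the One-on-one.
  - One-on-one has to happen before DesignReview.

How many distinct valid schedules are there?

Splitting on Legal: it can be 4pm (2), 5pm (8). Listing each branch's schedules as (DesignReview, One-on-one, OffsitePrep):
Legal=4pm: (3pm,1pm,2pm) (3pm,2pm,1pm) — 2.
Legal=5pm: (3pm,1pm,2pm) (3pm,2pm,1pm) (4pm,1pm,2pm) (4pm,1pm,3pm) (4pm,2pm,1pm) (4pm,2pm,3pm) (4pm,3pm,1pm) (4pm,3pm,2pm) — 8.
Summing: 2 + 8 = 10.

10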